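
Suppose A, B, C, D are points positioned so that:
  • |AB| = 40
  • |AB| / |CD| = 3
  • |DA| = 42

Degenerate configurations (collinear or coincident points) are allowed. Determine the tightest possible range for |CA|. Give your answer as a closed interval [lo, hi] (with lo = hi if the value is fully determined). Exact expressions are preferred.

|CA| ∈ [86/3, 166/3]  (≈ [28.6667, 55.3333])

|AB| ∈ {40}
|AD| ∈ {42}
|CD| ∈ {40/3}
|BD| ∈ [2, 82]
|AC| ∈ [86/3, 166/3]
|BC| ∈ [0, 286/3]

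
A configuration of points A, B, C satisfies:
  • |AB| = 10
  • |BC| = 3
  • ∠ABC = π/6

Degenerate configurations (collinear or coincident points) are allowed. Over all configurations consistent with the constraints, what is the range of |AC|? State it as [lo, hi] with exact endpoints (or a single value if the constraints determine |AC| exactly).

|AC| = √(109 - 30·√(3))  (≈ 7.5524)

|AB| ∈ {10}
|BC| ∈ {3}
|AC| ∈ {√(109 - 30·√(3))}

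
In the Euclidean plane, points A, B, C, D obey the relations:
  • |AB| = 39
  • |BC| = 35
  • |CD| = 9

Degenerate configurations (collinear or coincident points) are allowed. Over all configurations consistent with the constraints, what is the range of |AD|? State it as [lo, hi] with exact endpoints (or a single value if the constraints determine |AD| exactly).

|AD| ∈ [0, 83]  (≈ [0.0000, 83.0000])

|AB| ∈ {39}
|BC| ∈ {35}
|CD| ∈ {9}
|AC| ∈ [4, 74]
|BD| ∈ [26, 44]
|AD| ∈ [0, 83]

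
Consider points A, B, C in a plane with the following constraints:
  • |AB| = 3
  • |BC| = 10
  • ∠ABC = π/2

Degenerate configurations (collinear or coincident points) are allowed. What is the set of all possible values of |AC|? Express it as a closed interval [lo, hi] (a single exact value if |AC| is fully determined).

|AC| = √(109)  (≈ 10.4403)

|AB| ∈ {3}
|BC| ∈ {10}
|AC| ∈ {√(109)}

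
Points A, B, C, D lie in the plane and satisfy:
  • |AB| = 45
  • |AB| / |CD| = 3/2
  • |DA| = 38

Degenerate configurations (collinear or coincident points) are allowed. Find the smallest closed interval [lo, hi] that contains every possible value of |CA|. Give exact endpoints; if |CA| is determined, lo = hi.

|AB| ∈ {45}
|AD| ∈ {38}
|CD| ∈ {30}
|BD| ∈ [7, 83]
|AC| ∈ [8, 68]
|BC| ∈ [0, 113]

|CA| ∈ [8, 68]  (≈ [8.0000, 68.0000])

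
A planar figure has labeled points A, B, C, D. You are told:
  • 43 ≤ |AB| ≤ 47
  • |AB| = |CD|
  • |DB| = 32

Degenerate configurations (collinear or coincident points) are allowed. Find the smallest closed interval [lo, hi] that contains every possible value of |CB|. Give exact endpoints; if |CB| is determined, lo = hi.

|CB| ∈ [11, 79]  (≈ [11.0000, 79.0000])

|AB| ∈ [43, 47]
|BD| ∈ {32}
|CD| ∈ [43, 47]
|AD| ∈ [11, 79]
|BC| ∈ [11, 79]
|AC| ∈ [0, 126]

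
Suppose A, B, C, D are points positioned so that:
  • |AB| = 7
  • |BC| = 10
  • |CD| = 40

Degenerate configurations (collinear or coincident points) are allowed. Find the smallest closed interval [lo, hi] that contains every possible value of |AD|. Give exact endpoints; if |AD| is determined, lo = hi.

|AD| ∈ [23, 57]  (≈ [23.0000, 57.0000])

|AB| ∈ {7}
|BC| ∈ {10}
|CD| ∈ {40}
|AC| ∈ [3, 17]
|BD| ∈ [30, 50]
|AD| ∈ [23, 57]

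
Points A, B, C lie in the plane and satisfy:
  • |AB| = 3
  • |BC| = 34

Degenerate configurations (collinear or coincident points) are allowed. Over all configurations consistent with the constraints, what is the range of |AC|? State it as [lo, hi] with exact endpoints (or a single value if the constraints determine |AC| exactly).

|AC| ∈ [31, 37]  (≈ [31.0000, 37.0000])

|AB| ∈ {3}
|BC| ∈ {34}
|AC| ∈ [31, 37]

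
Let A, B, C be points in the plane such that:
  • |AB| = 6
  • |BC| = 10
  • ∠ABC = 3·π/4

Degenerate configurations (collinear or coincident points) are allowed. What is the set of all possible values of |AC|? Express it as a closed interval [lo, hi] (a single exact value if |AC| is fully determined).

|AC| = 2·√(15·√(2) + 34)  (≈ 14.8611)

|AB| ∈ {6}
|BC| ∈ {10}
|AC| ∈ {2·√(15·√(2) + 34)}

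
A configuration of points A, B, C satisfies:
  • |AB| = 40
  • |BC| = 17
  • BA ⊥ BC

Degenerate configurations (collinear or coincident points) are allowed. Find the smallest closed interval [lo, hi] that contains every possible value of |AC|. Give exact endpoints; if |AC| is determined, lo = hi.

|AB| ∈ {40}
|BC| ∈ {17}
|AC| ∈ {√(1889)}

|AC| = √(1889)  (≈ 43.4626)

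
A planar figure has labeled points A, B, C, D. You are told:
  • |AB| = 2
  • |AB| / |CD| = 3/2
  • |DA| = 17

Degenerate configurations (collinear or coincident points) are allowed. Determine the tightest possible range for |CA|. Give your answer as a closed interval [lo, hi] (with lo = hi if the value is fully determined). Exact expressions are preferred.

|AB| ∈ {2}
|AD| ∈ {17}
|CD| ∈ {4/3}
|BD| ∈ [15, 19]
|AC| ∈ [47/3, 55/3]
|BC| ∈ [41/3, 61/3]

|CA| ∈ [47/3, 55/3]  (≈ [15.6667, 18.3333])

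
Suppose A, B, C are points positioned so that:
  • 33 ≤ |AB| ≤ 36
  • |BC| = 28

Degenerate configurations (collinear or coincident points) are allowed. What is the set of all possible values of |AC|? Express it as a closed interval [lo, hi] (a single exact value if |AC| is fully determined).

|AB| ∈ [33, 36]
|BC| ∈ {28}
|AC| ∈ [5, 64]

|AC| ∈ [5, 64]  (≈ [5.0000, 64.0000])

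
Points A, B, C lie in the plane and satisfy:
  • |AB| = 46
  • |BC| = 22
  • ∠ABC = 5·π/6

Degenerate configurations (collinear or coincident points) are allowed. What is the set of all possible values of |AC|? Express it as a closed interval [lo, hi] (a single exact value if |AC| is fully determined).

|AC| = 2·√(253·√(3) + 650)  (≈ 65.9760)

|AB| ∈ {46}
|BC| ∈ {22}
|AC| ∈ {2·√(253·√(3) + 650)}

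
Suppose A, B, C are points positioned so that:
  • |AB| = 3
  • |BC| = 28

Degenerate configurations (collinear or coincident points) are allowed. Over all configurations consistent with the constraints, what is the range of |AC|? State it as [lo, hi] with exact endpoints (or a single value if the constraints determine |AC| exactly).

|AC| ∈ [25, 31]  (≈ [25.0000, 31.0000])

|AB| ∈ {3}
|BC| ∈ {28}
|AC| ∈ [25, 31]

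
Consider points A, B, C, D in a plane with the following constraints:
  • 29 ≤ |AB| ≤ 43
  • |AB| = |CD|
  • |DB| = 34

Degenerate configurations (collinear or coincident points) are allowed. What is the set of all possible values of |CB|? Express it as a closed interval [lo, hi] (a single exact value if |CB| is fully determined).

|AB| ∈ [29, 43]
|BD| ∈ {34}
|CD| ∈ [29, 43]
|AD| ∈ [0, 77]
|BC| ∈ [0, 77]
|AC| ∈ [0, 120]

|CB| ∈ [0, 77]  (≈ [0.0000, 77.0000])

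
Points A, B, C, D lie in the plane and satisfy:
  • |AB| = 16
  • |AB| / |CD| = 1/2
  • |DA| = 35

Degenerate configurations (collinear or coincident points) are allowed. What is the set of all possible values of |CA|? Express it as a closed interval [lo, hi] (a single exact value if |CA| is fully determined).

|AB| ∈ {16}
|AD| ∈ {35}
|CD| ∈ {32}
|BD| ∈ [19, 51]
|AC| ∈ [3, 67]
|BC| ∈ [0, 83]

|CA| ∈ [3, 67]  (≈ [3.0000, 67.0000])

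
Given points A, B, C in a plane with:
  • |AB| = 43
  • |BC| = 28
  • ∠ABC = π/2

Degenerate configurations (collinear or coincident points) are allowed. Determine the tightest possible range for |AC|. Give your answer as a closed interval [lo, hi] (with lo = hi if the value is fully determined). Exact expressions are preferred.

|AC| = √(2633)  (≈ 51.3128)

|AB| ∈ {43}
|BC| ∈ {28}
|AC| ∈ {√(2633)}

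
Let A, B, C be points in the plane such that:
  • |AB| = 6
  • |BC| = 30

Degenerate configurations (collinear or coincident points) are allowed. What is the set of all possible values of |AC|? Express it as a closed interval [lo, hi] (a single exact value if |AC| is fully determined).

|AC| ∈ [24, 36]  (≈ [24.0000, 36.0000])

|AB| ∈ {6}
|BC| ∈ {30}
|AC| ∈ [24, 36]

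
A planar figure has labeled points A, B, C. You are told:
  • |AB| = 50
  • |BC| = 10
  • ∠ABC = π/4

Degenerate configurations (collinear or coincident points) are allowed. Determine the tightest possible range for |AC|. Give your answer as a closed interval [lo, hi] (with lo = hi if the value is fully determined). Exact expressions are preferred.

|AC| = 10·√(26 - 5·√(2))  (≈ 43.5074)

|AB| ∈ {50}
|BC| ∈ {10}
|AC| ∈ {10·√(26 - 5·√(2))}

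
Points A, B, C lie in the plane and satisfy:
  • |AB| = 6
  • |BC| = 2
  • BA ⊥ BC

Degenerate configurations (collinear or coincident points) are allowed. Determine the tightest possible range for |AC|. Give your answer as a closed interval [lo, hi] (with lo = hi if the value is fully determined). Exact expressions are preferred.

|AC| = 2·√(10)  (≈ 6.3246)

|AB| ∈ {6}
|BC| ∈ {2}
|AC| ∈ {2·√(10)}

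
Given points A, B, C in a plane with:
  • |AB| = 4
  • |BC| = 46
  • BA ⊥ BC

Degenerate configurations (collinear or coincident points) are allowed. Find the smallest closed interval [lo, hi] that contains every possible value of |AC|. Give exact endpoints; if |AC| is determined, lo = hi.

|AB| ∈ {4}
|BC| ∈ {46}
|AC| ∈ {2·√(533)}

|AC| = 2·√(533)  (≈ 46.1736)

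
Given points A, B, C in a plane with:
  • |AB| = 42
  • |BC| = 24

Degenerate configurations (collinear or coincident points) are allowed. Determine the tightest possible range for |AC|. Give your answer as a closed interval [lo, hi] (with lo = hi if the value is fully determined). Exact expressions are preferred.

|AC| ∈ [18, 66]  (≈ [18.0000, 66.0000])

|AB| ∈ {42}
|BC| ∈ {24}
|AC| ∈ [18, 66]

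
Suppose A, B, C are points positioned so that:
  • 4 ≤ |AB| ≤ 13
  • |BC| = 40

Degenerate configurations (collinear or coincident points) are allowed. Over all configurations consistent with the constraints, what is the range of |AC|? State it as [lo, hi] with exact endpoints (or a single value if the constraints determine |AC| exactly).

|AB| ∈ [4, 13]
|BC| ∈ {40}
|AC| ∈ [27, 53]

|AC| ∈ [27, 53]  (≈ [27.0000, 53.0000])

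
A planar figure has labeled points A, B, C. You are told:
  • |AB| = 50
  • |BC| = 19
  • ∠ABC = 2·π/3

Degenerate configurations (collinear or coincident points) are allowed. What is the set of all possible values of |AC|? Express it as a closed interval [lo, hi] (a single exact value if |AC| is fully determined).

|AC| = √(3811)  (≈ 61.7333)

|AB| ∈ {50}
|BC| ∈ {19}
|AC| ∈ {√(3811)}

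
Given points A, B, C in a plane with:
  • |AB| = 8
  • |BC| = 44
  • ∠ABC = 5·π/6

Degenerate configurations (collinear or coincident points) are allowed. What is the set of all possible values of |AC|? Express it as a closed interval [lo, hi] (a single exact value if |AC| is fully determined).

|AC| = 4·√(22·√(3) + 125)  (≈ 51.0850)

|AB| ∈ {8}
|BC| ∈ {44}
|AC| ∈ {4·√(22·√(3) + 125)}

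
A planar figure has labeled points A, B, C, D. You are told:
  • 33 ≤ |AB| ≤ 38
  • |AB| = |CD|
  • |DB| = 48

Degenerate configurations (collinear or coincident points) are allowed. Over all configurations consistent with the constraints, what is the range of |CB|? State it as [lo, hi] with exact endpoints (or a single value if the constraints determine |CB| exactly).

|AB| ∈ [33, 38]
|BD| ∈ {48}
|CD| ∈ [33, 38]
|AD| ∈ [10, 86]
|BC| ∈ [10, 86]
|AC| ∈ [0, 124]

|CB| ∈ [10, 86]  (≈ [10.0000, 86.0000])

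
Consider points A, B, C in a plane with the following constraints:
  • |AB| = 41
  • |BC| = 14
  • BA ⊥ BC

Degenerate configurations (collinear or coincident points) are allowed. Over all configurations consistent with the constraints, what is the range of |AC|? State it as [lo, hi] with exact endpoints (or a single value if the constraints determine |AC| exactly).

|AB| ∈ {41}
|BC| ∈ {14}
|AC| ∈ {√(1877)}

|AC| = √(1877)  (≈ 43.3244)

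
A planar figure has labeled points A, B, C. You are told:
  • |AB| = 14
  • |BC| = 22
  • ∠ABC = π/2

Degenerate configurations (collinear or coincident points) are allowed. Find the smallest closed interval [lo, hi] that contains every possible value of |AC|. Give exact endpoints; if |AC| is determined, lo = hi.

|AB| ∈ {14}
|BC| ∈ {22}
|AC| ∈ {2·√(170)}

|AC| = 2·√(170)  (≈ 26.0768)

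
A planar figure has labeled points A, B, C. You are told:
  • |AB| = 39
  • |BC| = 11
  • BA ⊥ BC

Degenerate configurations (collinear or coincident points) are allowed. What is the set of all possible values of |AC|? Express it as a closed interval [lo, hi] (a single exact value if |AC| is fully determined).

|AB| ∈ {39}
|BC| ∈ {11}
|AC| ∈ {√(1642)}

|AC| = √(1642)  (≈ 40.5216)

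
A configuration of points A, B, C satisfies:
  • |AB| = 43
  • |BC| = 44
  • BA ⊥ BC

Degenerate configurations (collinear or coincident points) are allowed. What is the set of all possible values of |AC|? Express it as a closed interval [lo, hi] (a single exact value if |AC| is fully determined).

|AC| = √(3785)  (≈ 61.5224)

|AB| ∈ {43}
|BC| ∈ {44}
|AC| ∈ {√(3785)}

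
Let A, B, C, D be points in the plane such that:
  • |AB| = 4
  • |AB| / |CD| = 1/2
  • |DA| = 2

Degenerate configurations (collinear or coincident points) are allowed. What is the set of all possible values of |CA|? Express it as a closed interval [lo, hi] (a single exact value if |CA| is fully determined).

|CA| ∈ [6, 10]  (≈ [6.0000, 10.0000])

|AB| ∈ {4}
|AD| ∈ {2}
|CD| ∈ {8}
|BD| ∈ [2, 6]
|AC| ∈ [6, 10]
|BC| ∈ [2, 14]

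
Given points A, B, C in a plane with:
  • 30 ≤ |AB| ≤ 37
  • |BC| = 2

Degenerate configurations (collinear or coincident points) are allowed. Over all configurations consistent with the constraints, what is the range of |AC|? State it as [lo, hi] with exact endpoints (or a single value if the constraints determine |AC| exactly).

|AC| ∈ [28, 39]  (≈ [28.0000, 39.0000])

|AB| ∈ [30, 37]
|BC| ∈ {2}
|AC| ∈ [28, 39]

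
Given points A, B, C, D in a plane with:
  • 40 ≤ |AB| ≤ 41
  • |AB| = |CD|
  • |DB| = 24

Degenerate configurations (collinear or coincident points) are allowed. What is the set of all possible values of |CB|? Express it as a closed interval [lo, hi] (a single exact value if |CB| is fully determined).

|AB| ∈ [40, 41]
|BD| ∈ {24}
|CD| ∈ [40, 41]
|AD| ∈ [16, 65]
|BC| ∈ [16, 65]
|AC| ∈ [0, 106]

|CB| ∈ [16, 65]  (≈ [16.0000, 65.0000])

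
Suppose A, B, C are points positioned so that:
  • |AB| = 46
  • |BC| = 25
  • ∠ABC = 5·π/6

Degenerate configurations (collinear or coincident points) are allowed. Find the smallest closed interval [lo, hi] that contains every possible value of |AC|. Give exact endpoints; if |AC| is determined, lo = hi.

|AB| ∈ {46}
|BC| ∈ {25}
|AC| ∈ {√(1150·√(3) + 2741)}

|AC| = √(1150·√(3) + 2741)  (≈ 68.7958)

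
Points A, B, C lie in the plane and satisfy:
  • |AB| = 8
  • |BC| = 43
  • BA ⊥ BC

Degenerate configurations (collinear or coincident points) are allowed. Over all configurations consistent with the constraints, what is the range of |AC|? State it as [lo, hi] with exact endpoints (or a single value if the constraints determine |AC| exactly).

|AC| = √(1913)  (≈ 43.7379)

|AB| ∈ {8}
|BC| ∈ {43}
|AC| ∈ {√(1913)}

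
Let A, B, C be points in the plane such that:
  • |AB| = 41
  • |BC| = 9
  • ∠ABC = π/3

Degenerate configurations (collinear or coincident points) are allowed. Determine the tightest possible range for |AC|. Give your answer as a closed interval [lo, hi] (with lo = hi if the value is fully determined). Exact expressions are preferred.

|AB| ∈ {41}
|BC| ∈ {9}
|AC| ∈ {√(1393)}

|AC| = √(1393)  (≈ 37.3229)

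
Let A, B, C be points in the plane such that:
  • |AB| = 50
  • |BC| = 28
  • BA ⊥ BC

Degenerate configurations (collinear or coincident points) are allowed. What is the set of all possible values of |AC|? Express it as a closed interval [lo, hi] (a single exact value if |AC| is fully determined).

|AB| ∈ {50}
|BC| ∈ {28}
|AC| ∈ {2·√(821)}

|AC| = 2·√(821)  (≈ 57.3062)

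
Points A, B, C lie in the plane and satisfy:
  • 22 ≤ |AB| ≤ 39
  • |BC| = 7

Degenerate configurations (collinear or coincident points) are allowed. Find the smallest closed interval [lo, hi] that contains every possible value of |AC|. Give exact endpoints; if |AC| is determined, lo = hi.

|AC| ∈ [15, 46]  (≈ [15.0000, 46.0000])

|AB| ∈ [22, 39]
|BC| ∈ {7}
|AC| ∈ [15, 46]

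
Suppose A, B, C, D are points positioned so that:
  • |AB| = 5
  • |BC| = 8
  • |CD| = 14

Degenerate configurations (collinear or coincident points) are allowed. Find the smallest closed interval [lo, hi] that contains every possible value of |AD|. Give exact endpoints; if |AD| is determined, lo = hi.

|AD| ∈ [1, 27]  (≈ [1.0000, 27.0000])

|AB| ∈ {5}
|BC| ∈ {8}
|CD| ∈ {14}
|AC| ∈ [3, 13]
|BD| ∈ [6, 22]
|AD| ∈ [1, 27]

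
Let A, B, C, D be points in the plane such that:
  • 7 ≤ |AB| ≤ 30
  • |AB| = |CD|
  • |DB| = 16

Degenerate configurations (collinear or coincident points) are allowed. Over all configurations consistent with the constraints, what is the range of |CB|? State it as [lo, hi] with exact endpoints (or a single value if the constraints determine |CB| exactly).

|CB| ∈ [0, 46]  (≈ [0.0000, 46.0000])

|AB| ∈ [7, 30]
|BD| ∈ {16}
|CD| ∈ [7, 30]
|AD| ∈ [0, 46]
|BC| ∈ [0, 46]
|AC| ∈ [0, 76]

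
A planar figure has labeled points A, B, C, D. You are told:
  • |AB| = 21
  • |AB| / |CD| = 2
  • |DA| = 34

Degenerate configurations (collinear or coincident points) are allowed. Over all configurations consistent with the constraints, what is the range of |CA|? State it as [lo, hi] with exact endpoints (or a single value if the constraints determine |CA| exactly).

|AB| ∈ {21}
|AD| ∈ {34}
|CD| ∈ {21/2}
|BD| ∈ [13, 55]
|AC| ∈ [47/2, 89/2]
|BC| ∈ [5/2, 131/2]

|CA| ∈ [47/2, 89/2]  (≈ [23.5000, 44.5000])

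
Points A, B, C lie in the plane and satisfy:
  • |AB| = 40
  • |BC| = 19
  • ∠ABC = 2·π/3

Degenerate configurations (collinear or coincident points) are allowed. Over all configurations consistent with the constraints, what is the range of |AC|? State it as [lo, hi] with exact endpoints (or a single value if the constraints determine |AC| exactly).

|AB| ∈ {40}
|BC| ∈ {19}
|AC| ∈ {√(2721)}

|AC| = √(2721)  (≈ 52.1632)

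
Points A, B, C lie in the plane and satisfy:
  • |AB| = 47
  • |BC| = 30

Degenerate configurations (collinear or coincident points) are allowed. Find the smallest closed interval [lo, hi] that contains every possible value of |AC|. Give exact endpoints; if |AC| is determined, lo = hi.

|AB| ∈ {47}
|BC| ∈ {30}
|AC| ∈ [17, 77]

|AC| ∈ [17, 77]  (≈ [17.0000, 77.0000])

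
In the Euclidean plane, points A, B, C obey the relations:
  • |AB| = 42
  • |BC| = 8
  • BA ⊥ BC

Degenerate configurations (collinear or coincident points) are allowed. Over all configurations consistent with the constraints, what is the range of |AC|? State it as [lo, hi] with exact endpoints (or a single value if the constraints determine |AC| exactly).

|AC| = 2·√(457)  (≈ 42.7551)

|AB| ∈ {42}
|BC| ∈ {8}
|AC| ∈ {2·√(457)}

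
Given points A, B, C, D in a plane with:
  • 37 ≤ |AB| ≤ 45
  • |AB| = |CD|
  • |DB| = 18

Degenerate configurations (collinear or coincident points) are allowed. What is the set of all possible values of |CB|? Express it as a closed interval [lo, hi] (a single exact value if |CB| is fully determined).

|AB| ∈ [37, 45]
|BD| ∈ {18}
|CD| ∈ [37, 45]
|AD| ∈ [19, 63]
|BC| ∈ [19, 63]
|AC| ∈ [0, 108]

|CB| ∈ [19, 63]  (≈ [19.0000, 63.0000])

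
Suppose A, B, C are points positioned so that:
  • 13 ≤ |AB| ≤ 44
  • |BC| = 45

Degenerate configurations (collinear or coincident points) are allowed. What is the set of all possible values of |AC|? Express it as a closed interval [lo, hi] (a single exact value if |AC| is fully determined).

|AC| ∈ [1, 89]  (≈ [1.0000, 89.0000])

|AB| ∈ [13, 44]
|BC| ∈ {45}
|AC| ∈ [1, 89]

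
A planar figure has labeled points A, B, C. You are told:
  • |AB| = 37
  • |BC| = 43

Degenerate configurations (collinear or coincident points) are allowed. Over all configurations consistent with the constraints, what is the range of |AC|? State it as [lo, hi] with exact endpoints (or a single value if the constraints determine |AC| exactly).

|AB| ∈ {37}
|BC| ∈ {43}
|AC| ∈ [6, 80]

|AC| ∈ [6, 80]  (≈ [6.0000, 80.0000])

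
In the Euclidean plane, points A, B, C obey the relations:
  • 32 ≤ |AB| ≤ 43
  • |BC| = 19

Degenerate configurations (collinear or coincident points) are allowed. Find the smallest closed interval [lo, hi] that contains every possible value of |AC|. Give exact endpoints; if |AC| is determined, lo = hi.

|AB| ∈ [32, 43]
|BC| ∈ {19}
|AC| ∈ [13, 62]

|AC| ∈ [13, 62]  (≈ [13.0000, 62.0000])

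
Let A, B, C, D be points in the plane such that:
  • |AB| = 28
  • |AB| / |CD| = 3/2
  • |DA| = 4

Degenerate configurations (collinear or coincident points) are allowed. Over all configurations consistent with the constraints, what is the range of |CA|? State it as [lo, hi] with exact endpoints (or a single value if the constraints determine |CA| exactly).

|CA| ∈ [44/3, 68/3]  (≈ [14.6667, 22.6667])

|AB| ∈ {28}
|AD| ∈ {4}
|CD| ∈ {56/3}
|BD| ∈ [24, 32]
|AC| ∈ [44/3, 68/3]
|BC| ∈ [16/3, 152/3]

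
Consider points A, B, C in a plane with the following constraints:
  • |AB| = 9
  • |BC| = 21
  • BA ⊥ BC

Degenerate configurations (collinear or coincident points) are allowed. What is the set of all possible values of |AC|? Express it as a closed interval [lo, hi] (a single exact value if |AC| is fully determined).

|AB| ∈ {9}
|BC| ∈ {21}
|AC| ∈ {3·√(58)}

|AC| = 3·√(58)  (≈ 22.8473)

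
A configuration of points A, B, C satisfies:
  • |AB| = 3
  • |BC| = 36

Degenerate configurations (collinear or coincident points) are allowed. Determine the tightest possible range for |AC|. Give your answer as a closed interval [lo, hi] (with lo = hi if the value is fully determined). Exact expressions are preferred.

|AB| ∈ {3}
|BC| ∈ {36}
|AC| ∈ [33, 39]

|AC| ∈ [33, 39]  (≈ [33.0000, 39.0000])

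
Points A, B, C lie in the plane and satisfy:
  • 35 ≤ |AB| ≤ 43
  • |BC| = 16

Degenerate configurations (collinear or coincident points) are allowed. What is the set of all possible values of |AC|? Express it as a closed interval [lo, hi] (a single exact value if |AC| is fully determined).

|AB| ∈ [35, 43]
|BC| ∈ {16}
|AC| ∈ [19, 59]

|AC| ∈ [19, 59]  (≈ [19.0000, 59.0000])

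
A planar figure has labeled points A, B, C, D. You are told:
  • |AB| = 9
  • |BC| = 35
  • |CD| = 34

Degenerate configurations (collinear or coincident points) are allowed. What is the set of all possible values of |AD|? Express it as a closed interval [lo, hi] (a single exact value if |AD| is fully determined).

|AD| ∈ [0, 78]  (≈ [0.0000, 78.0000])

|AB| ∈ {9}
|BC| ∈ {35}
|CD| ∈ {34}
|AC| ∈ [26, 44]
|BD| ∈ [1, 69]
|AD| ∈ [0, 78]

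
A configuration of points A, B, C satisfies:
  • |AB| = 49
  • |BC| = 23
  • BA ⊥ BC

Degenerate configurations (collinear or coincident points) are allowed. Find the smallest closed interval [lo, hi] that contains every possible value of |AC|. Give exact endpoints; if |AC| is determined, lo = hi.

|AB| ∈ {49}
|BC| ∈ {23}
|AC| ∈ {√(2930)}

|AC| = √(2930)  (≈ 54.1295)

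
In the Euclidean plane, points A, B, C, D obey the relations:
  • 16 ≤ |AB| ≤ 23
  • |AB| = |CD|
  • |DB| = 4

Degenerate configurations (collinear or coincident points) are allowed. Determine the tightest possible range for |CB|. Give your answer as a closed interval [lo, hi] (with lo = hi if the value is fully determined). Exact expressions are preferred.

|CB| ∈ [12, 27]  (≈ [12.0000, 27.0000])

|AB| ∈ [16, 23]
|BD| ∈ {4}
|CD| ∈ [16, 23]
|AD| ∈ [12, 27]
|BC| ∈ [12, 27]
|AC| ∈ [0, 50]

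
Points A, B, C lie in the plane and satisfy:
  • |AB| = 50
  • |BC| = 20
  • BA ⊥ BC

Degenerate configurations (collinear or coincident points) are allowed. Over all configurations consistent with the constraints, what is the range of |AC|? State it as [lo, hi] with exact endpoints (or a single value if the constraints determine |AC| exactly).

|AB| ∈ {50}
|BC| ∈ {20}
|AC| ∈ {10·√(29)}

|AC| = 10·√(29)  (≈ 53.8516)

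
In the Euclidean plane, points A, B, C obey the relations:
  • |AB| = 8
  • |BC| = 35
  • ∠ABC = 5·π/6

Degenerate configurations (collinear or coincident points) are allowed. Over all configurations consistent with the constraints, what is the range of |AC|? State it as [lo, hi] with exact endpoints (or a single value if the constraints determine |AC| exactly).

|AC| = √(280·√(3) + 1289)  (≈ 42.1186)

|AB| ∈ {8}
|BC| ∈ {35}
|AC| ∈ {√(280·√(3) + 1289)}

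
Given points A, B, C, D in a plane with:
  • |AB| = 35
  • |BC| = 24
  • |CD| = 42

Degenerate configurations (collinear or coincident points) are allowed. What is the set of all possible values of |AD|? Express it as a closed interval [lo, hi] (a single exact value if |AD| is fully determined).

|AD| ∈ [0, 101]  (≈ [0.0000, 101.0000])

|AB| ∈ {35}
|BC| ∈ {24}
|CD| ∈ {42}
|AC| ∈ [11, 59]
|BD| ∈ [18, 66]
|AD| ∈ [0, 101]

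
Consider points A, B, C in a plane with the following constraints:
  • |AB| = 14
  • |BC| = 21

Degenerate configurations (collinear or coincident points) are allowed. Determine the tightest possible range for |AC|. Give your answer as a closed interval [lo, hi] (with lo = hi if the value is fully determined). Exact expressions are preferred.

|AB| ∈ {14}
|BC| ∈ {21}
|AC| ∈ [7, 35]

|AC| ∈ [7, 35]  (≈ [7.0000, 35.0000])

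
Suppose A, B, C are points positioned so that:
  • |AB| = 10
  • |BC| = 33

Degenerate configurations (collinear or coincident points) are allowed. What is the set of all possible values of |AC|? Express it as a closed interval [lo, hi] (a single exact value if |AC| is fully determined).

|AC| ∈ [23, 43]  (≈ [23.0000, 43.0000])

|AB| ∈ {10}
|BC| ∈ {33}
|AC| ∈ [23, 43]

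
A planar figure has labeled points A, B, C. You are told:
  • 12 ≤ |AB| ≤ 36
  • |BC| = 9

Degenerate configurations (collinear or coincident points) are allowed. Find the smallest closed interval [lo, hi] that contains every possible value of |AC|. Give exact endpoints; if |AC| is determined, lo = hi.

|AB| ∈ [12, 36]
|BC| ∈ {9}
|AC| ∈ [3, 45]

|AC| ∈ [3, 45]  (≈ [3.0000, 45.0000])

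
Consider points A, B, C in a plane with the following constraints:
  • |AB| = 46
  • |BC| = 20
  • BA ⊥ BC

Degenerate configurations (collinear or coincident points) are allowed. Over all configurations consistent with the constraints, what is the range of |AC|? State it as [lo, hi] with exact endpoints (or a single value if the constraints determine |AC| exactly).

|AB| ∈ {46}
|BC| ∈ {20}
|AC| ∈ {2·√(629)}

|AC| = 2·√(629)  (≈ 50.1597)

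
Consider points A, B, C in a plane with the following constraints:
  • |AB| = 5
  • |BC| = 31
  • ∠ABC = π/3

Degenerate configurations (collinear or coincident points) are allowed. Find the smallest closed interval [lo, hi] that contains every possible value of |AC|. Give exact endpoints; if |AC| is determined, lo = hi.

|AC| = √(831)  (≈ 28.8271)

|AB| ∈ {5}
|BC| ∈ {31}
|AC| ∈ {√(831)}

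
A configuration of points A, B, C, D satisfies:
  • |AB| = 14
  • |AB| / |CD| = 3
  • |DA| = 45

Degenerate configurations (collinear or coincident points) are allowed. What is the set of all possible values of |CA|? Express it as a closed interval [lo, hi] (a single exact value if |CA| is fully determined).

|CA| ∈ [121/3, 149/3]  (≈ [40.3333, 49.6667])

|AB| ∈ {14}
|AD| ∈ {45}
|CD| ∈ {14/3}
|BD| ∈ [31, 59]
|AC| ∈ [121/3, 149/3]
|BC| ∈ [79/3, 191/3]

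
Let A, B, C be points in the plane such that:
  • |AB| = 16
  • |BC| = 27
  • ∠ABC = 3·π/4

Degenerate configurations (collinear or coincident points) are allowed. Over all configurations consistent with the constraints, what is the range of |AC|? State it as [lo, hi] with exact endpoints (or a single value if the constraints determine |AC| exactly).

|AC| = √(432·√(2) + 985)  (≈ 39.9492)

|AB| ∈ {16}
|BC| ∈ {27}
|AC| ∈ {√(432·√(2) + 985)}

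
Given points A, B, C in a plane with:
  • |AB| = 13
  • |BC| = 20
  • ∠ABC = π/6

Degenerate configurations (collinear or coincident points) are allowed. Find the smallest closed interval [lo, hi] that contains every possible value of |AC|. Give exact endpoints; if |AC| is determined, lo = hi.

|AC| = √(569 - 260·√(3))  (≈ 10.8934)

|AB| ∈ {13}
|BC| ∈ {20}
|AC| ∈ {√(569 - 260·√(3))}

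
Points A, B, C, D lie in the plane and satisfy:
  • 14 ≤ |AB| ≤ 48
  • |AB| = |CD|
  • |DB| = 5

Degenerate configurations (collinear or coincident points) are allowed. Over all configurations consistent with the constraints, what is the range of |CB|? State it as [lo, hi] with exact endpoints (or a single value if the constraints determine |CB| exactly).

|CB| ∈ [9, 53]  (≈ [9.0000, 53.0000])

|AB| ∈ [14, 48]
|BD| ∈ {5}
|CD| ∈ [14, 48]
|AD| ∈ [9, 53]
|BC| ∈ [9, 53]
|AC| ∈ [0, 101]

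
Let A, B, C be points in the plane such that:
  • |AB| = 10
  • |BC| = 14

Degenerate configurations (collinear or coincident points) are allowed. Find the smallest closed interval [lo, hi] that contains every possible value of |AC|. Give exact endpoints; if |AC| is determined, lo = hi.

|AB| ∈ {10}
|BC| ∈ {14}
|AC| ∈ [4, 24]

|AC| ∈ [4, 24]  (≈ [4.0000, 24.0000])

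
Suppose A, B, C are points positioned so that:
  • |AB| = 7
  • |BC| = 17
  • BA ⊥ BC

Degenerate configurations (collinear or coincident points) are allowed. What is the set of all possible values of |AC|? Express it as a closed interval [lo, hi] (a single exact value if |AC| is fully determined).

|AC| = 13·√(2)  (≈ 18.3848)

|AB| ∈ {7}
|BC| ∈ {17}
|AC| ∈ {13·√(2)}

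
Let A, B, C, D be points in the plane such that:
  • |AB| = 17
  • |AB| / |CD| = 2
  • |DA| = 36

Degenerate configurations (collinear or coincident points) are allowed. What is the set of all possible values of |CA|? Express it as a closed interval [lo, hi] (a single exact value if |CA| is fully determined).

|CA| ∈ [55/2, 89/2]  (≈ [27.5000, 44.5000])

|AB| ∈ {17}
|AD| ∈ {36}
|CD| ∈ {17/2}
|BD| ∈ [19, 53]
|AC| ∈ [55/2, 89/2]
|BC| ∈ [21/2, 123/2]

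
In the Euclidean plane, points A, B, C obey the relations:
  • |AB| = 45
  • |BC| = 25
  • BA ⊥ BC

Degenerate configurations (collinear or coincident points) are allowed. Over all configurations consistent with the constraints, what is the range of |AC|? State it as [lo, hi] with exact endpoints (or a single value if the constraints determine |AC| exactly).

|AB| ∈ {45}
|BC| ∈ {25}
|AC| ∈ {5·√(106)}

|AC| = 5·√(106)  (≈ 51.4782)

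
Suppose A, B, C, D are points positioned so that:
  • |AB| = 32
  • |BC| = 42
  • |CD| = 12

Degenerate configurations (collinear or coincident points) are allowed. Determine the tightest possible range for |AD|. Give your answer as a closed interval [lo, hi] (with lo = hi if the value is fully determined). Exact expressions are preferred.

|AB| ∈ {32}
|BC| ∈ {42}
|CD| ∈ {12}
|AC| ∈ [10, 74]
|BD| ∈ [30, 54]
|AD| ∈ [0, 86]

|AD| ∈ [0, 86]  (≈ [0.0000, 86.0000])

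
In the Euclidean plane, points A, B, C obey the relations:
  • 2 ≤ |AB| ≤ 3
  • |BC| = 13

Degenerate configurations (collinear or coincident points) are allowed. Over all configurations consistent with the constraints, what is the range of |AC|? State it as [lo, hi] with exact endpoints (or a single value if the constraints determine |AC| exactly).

|AB| ∈ [2, 3]
|BC| ∈ {13}
|AC| ∈ [10, 16]

|AC| ∈ [10, 16]  (≈ [10.0000, 16.0000])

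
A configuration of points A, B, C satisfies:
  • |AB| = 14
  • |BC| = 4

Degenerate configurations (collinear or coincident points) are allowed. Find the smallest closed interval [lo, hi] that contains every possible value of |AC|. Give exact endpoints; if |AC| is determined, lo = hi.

|AC| ∈ [10, 18]  (≈ [10.0000, 18.0000])

|AB| ∈ {14}
|BC| ∈ {4}
|AC| ∈ [10, 18]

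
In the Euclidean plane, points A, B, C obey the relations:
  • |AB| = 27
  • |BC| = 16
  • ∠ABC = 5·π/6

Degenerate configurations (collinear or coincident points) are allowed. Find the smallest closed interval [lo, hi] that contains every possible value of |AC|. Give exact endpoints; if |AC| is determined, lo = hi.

|AB| ∈ {27}
|BC| ∈ {16}
|AC| ∈ {√(432·√(3) + 985)}

|AC| = √(432·√(3) + 985)  (≈ 41.6323)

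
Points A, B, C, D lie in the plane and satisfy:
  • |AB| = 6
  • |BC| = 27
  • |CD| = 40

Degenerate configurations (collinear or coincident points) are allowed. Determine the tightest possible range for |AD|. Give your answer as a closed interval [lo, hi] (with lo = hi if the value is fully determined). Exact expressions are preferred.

|AB| ∈ {6}
|BC| ∈ {27}
|CD| ∈ {40}
|AC| ∈ [21, 33]
|BD| ∈ [13, 67]
|AD| ∈ [7, 73]

|AD| ∈ [7, 73]  (≈ [7.0000, 73.0000])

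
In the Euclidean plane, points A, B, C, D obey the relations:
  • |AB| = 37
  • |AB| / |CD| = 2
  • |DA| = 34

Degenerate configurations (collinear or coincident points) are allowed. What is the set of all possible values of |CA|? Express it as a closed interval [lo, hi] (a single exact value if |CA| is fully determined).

|AB| ∈ {37}
|AD| ∈ {34}
|CD| ∈ {37/2}
|BD| ∈ [3, 71]
|AC| ∈ [31/2, 105/2]
|BC| ∈ [0, 179/2]

|CA| ∈ [31/2, 105/2]  (≈ [15.5000, 52.5000])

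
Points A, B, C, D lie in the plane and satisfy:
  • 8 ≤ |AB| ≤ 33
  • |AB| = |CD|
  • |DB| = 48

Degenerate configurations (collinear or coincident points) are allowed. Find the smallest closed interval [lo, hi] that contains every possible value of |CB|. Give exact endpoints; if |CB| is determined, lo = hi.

|AB| ∈ [8, 33]
|BD| ∈ {48}
|CD| ∈ [8, 33]
|AD| ∈ [15, 81]
|BC| ∈ [15, 81]
|AC| ∈ [0, 114]

|CB| ∈ [15, 81]  (≈ [15.0000, 81.0000])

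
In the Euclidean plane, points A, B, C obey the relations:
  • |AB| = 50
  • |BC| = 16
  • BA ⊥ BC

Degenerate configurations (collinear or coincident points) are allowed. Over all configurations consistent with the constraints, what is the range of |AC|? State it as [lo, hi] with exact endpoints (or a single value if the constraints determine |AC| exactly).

|AB| ∈ {50}
|BC| ∈ {16}
|AC| ∈ {2·√(689)}

|AC| = 2·√(689)  (≈ 52.4976)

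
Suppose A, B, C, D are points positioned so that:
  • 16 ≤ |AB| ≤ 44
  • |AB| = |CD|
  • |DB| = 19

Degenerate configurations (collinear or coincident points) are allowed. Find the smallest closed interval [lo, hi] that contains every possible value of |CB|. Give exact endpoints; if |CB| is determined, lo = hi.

|AB| ∈ [16, 44]
|BD| ∈ {19}
|CD| ∈ [16, 44]
|AD| ∈ [0, 63]
|BC| ∈ [0, 63]
|AC| ∈ [0, 107]

|CB| ∈ [0, 63]  (≈ [0.0000, 63.0000])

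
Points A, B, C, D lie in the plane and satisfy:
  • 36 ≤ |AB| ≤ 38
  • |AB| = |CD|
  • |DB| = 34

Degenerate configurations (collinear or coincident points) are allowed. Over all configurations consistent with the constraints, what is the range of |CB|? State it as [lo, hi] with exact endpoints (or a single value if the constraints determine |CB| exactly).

|CB| ∈ [2, 72]  (≈ [2.0000, 72.0000])

|AB| ∈ [36, 38]
|BD| ∈ {34}
|CD| ∈ [36, 38]
|AD| ∈ [2, 72]
|BC| ∈ [2, 72]
|AC| ∈ [0, 110]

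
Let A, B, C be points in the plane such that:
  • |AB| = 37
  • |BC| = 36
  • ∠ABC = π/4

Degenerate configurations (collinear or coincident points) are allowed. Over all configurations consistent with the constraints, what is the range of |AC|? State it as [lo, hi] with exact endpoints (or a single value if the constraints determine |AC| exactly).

|AC| = √(2665 - 1332·√(2))  (≈ 27.9512)

|AB| ∈ {37}
|BC| ∈ {36}
|AC| ∈ {√(2665 - 1332·√(2))}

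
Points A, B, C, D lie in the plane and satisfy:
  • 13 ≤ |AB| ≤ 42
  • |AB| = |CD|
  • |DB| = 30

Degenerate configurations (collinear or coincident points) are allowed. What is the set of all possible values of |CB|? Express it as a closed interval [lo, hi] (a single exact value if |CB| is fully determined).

|AB| ∈ [13, 42]
|BD| ∈ {30}
|CD| ∈ [13, 42]
|AD| ∈ [0, 72]
|BC| ∈ [0, 72]
|AC| ∈ [0, 114]

|CB| ∈ [0, 72]  (≈ [0.0000, 72.0000])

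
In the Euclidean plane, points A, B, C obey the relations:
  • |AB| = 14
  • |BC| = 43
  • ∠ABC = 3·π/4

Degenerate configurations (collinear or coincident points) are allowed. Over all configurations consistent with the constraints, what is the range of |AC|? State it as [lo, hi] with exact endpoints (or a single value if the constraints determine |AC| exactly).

|AC| = √(602·√(2) + 2045)  (≈ 53.8178)

|AB| ∈ {14}
|BC| ∈ {43}
|AC| ∈ {√(602·√(2) + 2045)}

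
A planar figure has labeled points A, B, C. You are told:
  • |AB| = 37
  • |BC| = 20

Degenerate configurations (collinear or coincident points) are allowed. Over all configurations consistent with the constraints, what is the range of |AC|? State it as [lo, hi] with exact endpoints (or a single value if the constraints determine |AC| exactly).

|AC| ∈ [17, 57]  (≈ [17.0000, 57.0000])

|AB| ∈ {37}
|BC| ∈ {20}
|AC| ∈ [17, 57]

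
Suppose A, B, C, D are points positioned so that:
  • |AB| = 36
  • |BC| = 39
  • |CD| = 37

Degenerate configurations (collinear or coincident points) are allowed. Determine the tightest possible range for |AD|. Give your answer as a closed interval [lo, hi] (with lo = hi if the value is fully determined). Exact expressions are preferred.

|AD| ∈ [0, 112]  (≈ [0.0000, 112.0000])

|AB| ∈ {36}
|BC| ∈ {39}
|CD| ∈ {37}
|AC| ∈ [3, 75]
|BD| ∈ [2, 76]
|AD| ∈ [0, 112]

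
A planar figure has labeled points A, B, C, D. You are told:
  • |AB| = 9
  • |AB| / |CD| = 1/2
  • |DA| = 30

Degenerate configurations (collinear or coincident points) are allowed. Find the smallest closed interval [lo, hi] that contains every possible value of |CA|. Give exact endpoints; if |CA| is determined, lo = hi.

|AB| ∈ {9}
|AD| ∈ {30}
|CD| ∈ {18}
|BD| ∈ [21, 39]
|AC| ∈ [12, 48]
|BC| ∈ [3, 57]

|CA| ∈ [12, 48]  (≈ [12.0000, 48.0000])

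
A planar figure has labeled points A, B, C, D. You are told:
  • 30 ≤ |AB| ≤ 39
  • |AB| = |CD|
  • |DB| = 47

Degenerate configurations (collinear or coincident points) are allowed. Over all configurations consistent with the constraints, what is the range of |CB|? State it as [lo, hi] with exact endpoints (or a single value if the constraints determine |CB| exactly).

|CB| ∈ [8, 86]  (≈ [8.0000, 86.0000])

|AB| ∈ [30, 39]
|BD| ∈ {47}
|CD| ∈ [30, 39]
|AD| ∈ [8, 86]
|BC| ∈ [8, 86]
|AC| ∈ [0, 125]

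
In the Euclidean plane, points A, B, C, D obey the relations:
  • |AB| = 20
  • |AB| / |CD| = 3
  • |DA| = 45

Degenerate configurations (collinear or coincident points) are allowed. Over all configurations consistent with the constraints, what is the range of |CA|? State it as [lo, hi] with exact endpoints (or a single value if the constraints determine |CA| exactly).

|AB| ∈ {20}
|AD| ∈ {45}
|CD| ∈ {20/3}
|BD| ∈ [25, 65]
|AC| ∈ [115/3, 155/3]
|BC| ∈ [55/3, 215/3]

|CA| ∈ [115/3, 155/3]  (≈ [38.3333, 51.6667])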